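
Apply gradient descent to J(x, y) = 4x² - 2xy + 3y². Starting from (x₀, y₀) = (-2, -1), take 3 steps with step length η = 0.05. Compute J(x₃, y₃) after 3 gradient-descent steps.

1.839575

∇J = (8x - 2y, -2x + 6y)
(x₁, y₁) = (-2, -1) − 0.05·(-14, -2) = (-1.3, -0.9)
(x₂, y₂) = (-1.3, -0.9) − 0.05·(-8.6, -2.8) = (-0.87, -0.76)
(x₃, y₃) = (-0.87, -0.76) − 0.05·(-5.44, -2.82) = (-0.598, -0.619)
J(-0.598, -0.619) = 1.839575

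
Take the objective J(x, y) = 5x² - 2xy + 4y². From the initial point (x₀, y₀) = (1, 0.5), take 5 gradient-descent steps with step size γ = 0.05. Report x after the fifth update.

∇J = (10x - 2y, -2x + 8y)
(x₁, y₁) = (1, 0.5) − 0.05·(9, 2) = (0.55, 0.4)
(x₂, y₂) = (0.55, 0.4) − 0.05·(4.7, 2.1) = (0.315, 0.295)
(x₃, y₃) = (0.315, 0.295) − 0.05·(2.56, 1.73) = (0.187, 0.2085)
(x₄, y₄) = (0.187, 0.2085) − 0.05·(1.453, 1.294) = (0.11435, 0.1438)
(x₅, y₅) = (0.11435, 0.1438) − 0.05·(0.8559, 0.9217) = (0.071555, 0.097715)
x = 0.071555

0.071555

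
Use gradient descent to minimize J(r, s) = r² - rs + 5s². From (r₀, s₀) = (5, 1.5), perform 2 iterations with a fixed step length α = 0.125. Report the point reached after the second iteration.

∇J = (2r - s, -r + 10s)
(r₁, s₁) = (5, 1.5) − 0.125·(8.5, 10) = (3.9375, 0.25)
(r₂, s₂) = (3.9375, 0.25) − 0.125·(7.625, -1.4375) = (2.984375, 0.4296875)

(2.984375, 0.4296875)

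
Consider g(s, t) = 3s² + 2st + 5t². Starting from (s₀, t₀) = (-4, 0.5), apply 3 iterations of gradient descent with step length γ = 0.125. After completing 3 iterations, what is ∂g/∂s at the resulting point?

∇g = (6s + 2t, 2s + 10t)
Step 1: at (-4, 0.5), ∇g = (-23, -3) → (-4, 0.5) − 0.125·(-23, -3) = (-1.125, 0.875)
Step 2: at (-1.125, 0.875), ∇g = (-5, 6.5) → (-1.125, 0.875) − 0.125·(-5, 6.5) = (-0.5, 0.0625)
Step 3: at (-0.5, 0.0625), ∇g = (-2.875, -0.375) → (-0.5, 0.0625) − 0.125·(-2.875, -0.375) = (-0.140625, 0.109375)
∂g/∂s at (-0.140625, 0.109375) = -0.625

-0.625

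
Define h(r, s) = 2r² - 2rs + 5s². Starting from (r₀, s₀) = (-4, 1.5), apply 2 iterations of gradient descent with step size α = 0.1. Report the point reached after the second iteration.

∇h = (4r - 2s, -2r + 10s)
Step 1: at (-4, 1.5), ∇h = (-19, 23) → (-4, 1.5) − 0.1·(-19, 23) = (-2.1, -0.8)
Step 2: at (-2.1, -0.8), ∇h = (-6.8, -3.8) → (-2.1, -0.8) − 0.1·(-6.8, -3.8) = (-1.42, -0.42)

(-1.42, -0.42)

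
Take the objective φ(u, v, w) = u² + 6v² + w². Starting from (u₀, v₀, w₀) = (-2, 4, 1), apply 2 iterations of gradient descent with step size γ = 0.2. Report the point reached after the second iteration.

∇φ = (2u, 12v, 2w)
(u₁, v₁, w₁) = (-2, 4, 1) − 0.2·(-4, 48, 2) = (-1.2, -5.6, 0.6)
(u₂, v₂, w₂) = (-1.2, -5.6, 0.6) − 0.2·(-2.4, -67.2, 1.2) = (-0.72, 7.84, 0.36)

(-0.72, 7.84, 0.36)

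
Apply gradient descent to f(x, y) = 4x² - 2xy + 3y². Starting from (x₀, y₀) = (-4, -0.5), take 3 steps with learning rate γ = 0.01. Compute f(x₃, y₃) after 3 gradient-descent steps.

36.812258199216

∇f = (8x - 2y, -2x + 6y)
Step 1: at (-4, -0.5), ∇f = (-31, 5) → (-4, -0.5) − 0.01·(-31, 5) = (-3.69, -0.55)
Step 2: at (-3.69, -0.55), ∇f = (-28.42, 4.08) → (-3.69, -0.55) − 0.01·(-28.42, 4.08) = (-3.4058, -0.5908)
Step 3: at (-3.4058, -0.5908), ∇f = (-26.0648, 3.2668) → (-3.4058, -0.5908) − 0.01·(-26.0648, 3.2668) = (-3.145152, -0.623468)
f(-3.145152, -0.623468) = 36.812258199216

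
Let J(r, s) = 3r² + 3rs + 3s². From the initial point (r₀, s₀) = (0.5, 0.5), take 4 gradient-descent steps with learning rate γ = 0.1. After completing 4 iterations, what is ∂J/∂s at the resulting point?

∇J = (6r + 3s, 3r + 6s)
(r₁, s₁) = (0.5, 0.5) − 0.1·(4.5, 4.5) = (0.05, 0.05)
(r₂, s₂) = (0.05, 0.05) − 0.1·(0.45, 0.45) = (0.005, 0.005)
(r₃, s₃) = (0.005, 0.005) − 0.1·(0.045, 0.045) = (0.0005, 0.0005)
(r₄, s₄) = (0.0005, 0.0005) − 0.1·(0.0045, 0.0045) = (0.00005, 0.00005)
∂J/∂s at (0.00005, 0.00005) = 0.00045

0.00045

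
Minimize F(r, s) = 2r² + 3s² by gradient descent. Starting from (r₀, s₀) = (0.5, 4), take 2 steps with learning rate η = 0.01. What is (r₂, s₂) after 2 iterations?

(0.4608, 3.5344)

∇F = (4r, 6s)
Step 1: at (0.5, 4), ∇F = (2, 24) → (0.5, 4) − 0.01·(2, 24) = (0.48, 3.76)
Step 2: at (0.48, 3.76), ∇F = (1.92, 22.56) → (0.48, 3.76) − 0.01·(1.92, 22.56) = (0.4608, 3.5344)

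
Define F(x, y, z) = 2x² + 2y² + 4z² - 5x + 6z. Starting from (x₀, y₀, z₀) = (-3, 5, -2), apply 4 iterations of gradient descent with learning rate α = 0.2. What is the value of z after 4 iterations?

∇F = (4x - 5, 4y, 8z + 6)
Step 1: at (-3, 5, -2), ∇F = (-17, 20, -10) → (-3, 5, -2) − 0.2·(-17, 20, -10) = (0.4, 1, 0)
Step 2: at (0.4, 1, 0), ∇F = (-3.4, 4, 6) → (0.4, 1, 0) − 0.2·(-3.4, 4, 6) = (1.08, 0.2, -1.2)
Step 3: at (1.08, 0.2, -1.2), ∇F = (-0.68, 0.8, -3.6) → (1.08, 0.2, -1.2) − 0.2·(-0.68, 0.8, -3.6) = (1.216, 0.04, -0.48)
Step 4: at (1.216, 0.04, -0.48), ∇F = (-0.136, 0.16, 2.16) → (1.216, 0.04, -0.48) − 0.2·(-0.136, 0.16, 2.16) = (1.2432, 0.008, -0.912)
z = -0.912

-0.912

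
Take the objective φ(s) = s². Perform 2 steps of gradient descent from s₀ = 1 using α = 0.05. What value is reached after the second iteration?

φ′(s) = 2s
s₁ = 1 − 0.05·2 = 0.9
s₂ = 0.9 − 0.05·1.8 = 0.81

0.81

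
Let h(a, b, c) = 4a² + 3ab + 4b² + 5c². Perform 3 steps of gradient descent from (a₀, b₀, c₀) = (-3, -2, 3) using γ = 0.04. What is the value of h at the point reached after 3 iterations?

4.5475173376

∇h = (8a + 3b, 3a + 8b, 10c)
(a₁, b₁, c₁) = (-3, -2, 3) − 0.04·(-30, -25, 30) = (-1.8, -1, 1.8)
(a₂, b₂, c₂) = (-1.8, -1, 1.8) − 0.04·(-17.4, -13.4, 18) = (-1.104, -0.464, 1.08)
(a₃, b₃, c₃) = (-1.104, -0.464, 1.08) − 0.04·(-10.224, -7.024, 10.8) = (-0.69504, -0.18304, 0.648)
h(-0.69504, -0.18304, 0.648) = 4.5475173376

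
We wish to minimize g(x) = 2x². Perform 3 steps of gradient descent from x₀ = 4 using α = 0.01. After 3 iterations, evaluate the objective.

g′(x) = 4x
Step 1: g′(4) = 16; x₁ = 4 − 0.01·16 = 3.84
Step 2: g′(3.84) = 15.36; x₂ = 3.84 − 0.01·15.36 = 3.6864
Step 3: g′(3.6864) = 14.7456; x₃ = 3.6864 − 0.01·14.7456 = 3.538944
g(3.538944) = 25.048249270272

25.048249270272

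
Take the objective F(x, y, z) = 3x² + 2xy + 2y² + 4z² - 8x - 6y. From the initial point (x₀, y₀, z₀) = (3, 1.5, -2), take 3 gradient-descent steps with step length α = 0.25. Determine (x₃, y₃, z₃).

(0.125, 0.4375, 2)

∇F = (6x + 2y - 8, 2x + 4y - 6, 8z)
(x₁, y₁, z₁) = (3, 1.5, -2) − 0.25·(13, 6, -16) = (-0.25, 0, 2)
(x₂, y₂, z₂) = (-0.25, 0, 2) − 0.25·(-9.5, -6.5, 16) = (2.125, 1.625, -2)
(x₃, y₃, z₃) = (2.125, 1.625, -2) − 0.25·(8, 4.75, -16) = (0.125, 0.4375, 2)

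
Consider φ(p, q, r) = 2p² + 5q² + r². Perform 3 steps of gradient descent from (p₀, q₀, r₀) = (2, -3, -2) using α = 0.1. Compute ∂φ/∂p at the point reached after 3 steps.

1.728

∇φ = (4p, 10q, 2r)
(p₁, q₁, r₁) = (2, -3, -2) − 0.1·(8, -30, -4) = (1.2, 0, -1.6)
(p₂, q₂, r₂) = (1.2, 0, -1.6) − 0.1·(4.8, 0, -3.2) = (0.72, 0, -1.28)
(p₃, q₃, r₃) = (0.72, 0, -1.28) − 0.1·(2.88, 0, -2.56) = (0.432, 0, -1.024)
∂φ/∂p at (0.432, 0, -1.024) = 1.728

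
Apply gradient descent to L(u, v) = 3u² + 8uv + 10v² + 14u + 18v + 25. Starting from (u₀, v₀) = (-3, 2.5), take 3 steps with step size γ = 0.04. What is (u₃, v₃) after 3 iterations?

∇L = (6u + 8v + 14, 8u + 20v + 18)
Step 1: at (-3, 2.5), ∇L = (16, 44) → (-3, 2.5) − 0.04·(16, 44) = (-3.64, 0.74)
Step 2: at (-3.64, 0.74), ∇L = (-1.92, 3.68) → (-3.64, 0.74) − 0.04·(-1.92, 3.68) = (-3.5632, 0.5928)
Step 3: at (-3.5632, 0.5928), ∇L = (-2.6368, 1.3504) → (-3.5632, 0.5928) − 0.04·(-2.6368, 1.3504) = (-3.457728, 0.538784)

(-3.457728, 0.538784)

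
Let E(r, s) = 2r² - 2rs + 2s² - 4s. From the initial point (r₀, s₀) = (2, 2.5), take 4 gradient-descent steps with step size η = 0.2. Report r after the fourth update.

0.8288

∇E = (4r - 2s, -2r + 4s - 4)
(r₁, s₁) = (2, 2.5) − 0.2·(3, 2) = (1.4, 2.1)
(r₂, s₂) = (1.4, 2.1) − 0.2·(1.4, 1.6) = (1.12, 1.78)
(r₃, s₃) = (1.12, 1.78) − 0.2·(0.92, 0.88) = (0.936, 1.604)
(r₄, s₄) = (0.936, 1.604) − 0.2·(0.536, 0.544) = (0.8288, 1.4952)
r = 0.8288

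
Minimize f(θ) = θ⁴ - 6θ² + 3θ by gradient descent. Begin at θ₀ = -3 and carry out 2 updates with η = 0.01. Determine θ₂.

-2.12414436

f′(θ) = 4θ³ - 12θ + 3
θ₁ = -3 − 0.01·(-69) = -2.31
θ₂ = -2.31 − 0.01·(-18.585564) = -2.12414436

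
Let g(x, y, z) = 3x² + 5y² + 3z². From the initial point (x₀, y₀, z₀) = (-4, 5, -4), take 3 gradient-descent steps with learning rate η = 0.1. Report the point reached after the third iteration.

∇g = (6x, 10y, 6z)
(x₁, y₁, z₁) = (-4, 5, -4) − 0.1·(-24, 50, -24) = (-1.6, 0, -1.6)
(x₂, y₂, z₂) = (-1.6, 0, -1.6) − 0.1·(-9.6, 0, -9.6) = (-0.64, 0, -0.64)
(x₃, y₃, z₃) = (-0.64, 0, -0.64) − 0.1·(-3.84, 0, -3.84) = (-0.256, 0, -0.256)

(-0.256, 0, -0.256)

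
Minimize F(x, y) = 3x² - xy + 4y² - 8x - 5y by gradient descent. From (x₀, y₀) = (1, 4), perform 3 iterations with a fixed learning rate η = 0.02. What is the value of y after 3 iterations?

2.682608

∇F = (6x - y - 8, -x + 8y - 5)
Step 1: at (1, 4), ∇F = (-6, 26) → (1, 4) − 0.02·(-6, 26) = (1.12, 3.48)
Step 2: at (1.12, 3.48), ∇F = (-4.76, 21.72) → (1.12, 3.48) − 0.02·(-4.76, 21.72) = (1.2152, 3.0456)
Step 3: at (1.2152, 3.0456), ∇F = (-3.7544, 18.1496) → (1.2152, 3.0456) − 0.02·(-3.7544, 18.1496) = (1.290288, 2.682608)
y = 2.682608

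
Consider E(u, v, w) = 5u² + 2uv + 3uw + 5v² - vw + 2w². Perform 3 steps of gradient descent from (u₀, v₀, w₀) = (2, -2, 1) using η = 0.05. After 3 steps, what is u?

0.34025

∇E = (10u + 2v + 3w, 2u + 10v - w, 3u - v + 4w)
(u₁, v₁, w₁) = (2, -2, 1) − 0.05·(19, -17, 12) = (1.05, -1.15, 0.4)
(u₂, v₂, w₂) = (1.05, -1.15, 0.4) − 0.05·(9.4, -9.8, 5.9) = (0.58, -0.66, 0.105)
(u₃, v₃, w₃) = (0.58, -0.66, 0.105) − 0.05·(4.795, -5.545, 2.82) = (0.34025, -0.38275, -0.036)
u = 0.34025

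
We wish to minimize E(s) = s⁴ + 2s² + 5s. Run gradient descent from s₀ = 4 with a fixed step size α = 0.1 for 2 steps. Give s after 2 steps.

5310.1012

E′(s) = 4s³ + 4s + 5
Step 1: E′(4) = 277; s₁ = 4 − 0.1·277 = -23.7
Step 2: E′(-23.7) = -53338.012; s₂ = -23.7 − 0.1·(-53338.012) = 5310.1012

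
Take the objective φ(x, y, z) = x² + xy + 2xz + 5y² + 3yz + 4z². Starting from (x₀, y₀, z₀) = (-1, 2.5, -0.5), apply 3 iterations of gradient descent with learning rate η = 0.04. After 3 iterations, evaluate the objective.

∇φ = (2x + y + 2z, x + 10y + 3z, 2x + 3y + 8z)
(x₁, y₁, z₁) = (-1, 2.5, -0.5) − 0.04·(-0.5, 22.5, 1.5) = (-0.98, 1.6, -0.56)
(x₂, y₂, z₂) = (-0.98, 1.6, -0.56) − 0.04·(-1.48, 13.34, -1.64) = (-0.9208, 1.0664, -0.4944)
(x₃, y₃, z₃) = (-0.9208, 1.0664, -0.4944) − 0.04·(-1.764, 8.26, -2.5976) = (-0.85024, 0.736, -0.390496)
φ(-0.85024, 0.736, -0.390496) = 3.217375391744

3.217375391744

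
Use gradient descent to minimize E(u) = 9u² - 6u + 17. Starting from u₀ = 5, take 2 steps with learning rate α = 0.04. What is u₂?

0.6992

E′(u) = 18u - 6
u₁ = 5 − 0.04·84 = 1.64
u₂ = 1.64 − 0.04·23.52 = 0.6992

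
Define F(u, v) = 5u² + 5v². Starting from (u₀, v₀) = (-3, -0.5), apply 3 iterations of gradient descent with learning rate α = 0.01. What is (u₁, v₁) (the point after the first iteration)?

(-2.7, -0.45)

∇F = (10u, 10v)
Step 1: at (-3, -0.5), ∇F = (-30, -5) → (-3, -0.5) − 0.01·(-30, -5) = (-2.7, -0.45)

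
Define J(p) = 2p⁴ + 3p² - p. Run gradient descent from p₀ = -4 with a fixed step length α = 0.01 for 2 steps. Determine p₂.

J′(p) = 8p³ + 6p - 1
Step 1: J′(-4) = -537; p₁ = -4 − 0.01·(-537) = 1.37
Step 2: J′(1.37) = 27.790824; p₂ = 1.37 − 0.01·27.790824 = 1.09209176

1.09209176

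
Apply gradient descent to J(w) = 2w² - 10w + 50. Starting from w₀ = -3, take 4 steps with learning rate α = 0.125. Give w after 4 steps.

2.15625

J′(w) = 4w - 10
w₁ = -3 − 0.125·(-22) = -0.25
w₂ = -0.25 − 0.125·(-11) = 1.125
w₃ = 1.125 − 0.125·(-5.5) = 1.8125
w₄ = 1.8125 − 0.125·(-2.75) = 2.15625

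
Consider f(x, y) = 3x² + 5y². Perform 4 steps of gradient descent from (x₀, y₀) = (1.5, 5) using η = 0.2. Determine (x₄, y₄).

(0.0024, 5)

∇f = (6x, 10y)
(x₁, y₁) = (1.5, 5) − 0.2·(9, 50) = (-0.3, -5)
(x₂, y₂) = (-0.3, -5) − 0.2·(-1.8, -50) = (0.06, 5)
(x₃, y₃) = (0.06, 5) − 0.2·(0.36, 50) = (-0.012, -5)
(x₄, y₄) = (-0.012, -5) − 0.2·(-0.072, -50) = (0.0024, 5)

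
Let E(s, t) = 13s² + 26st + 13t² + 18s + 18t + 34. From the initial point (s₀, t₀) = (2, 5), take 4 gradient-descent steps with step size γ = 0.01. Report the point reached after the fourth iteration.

∇E = (26s + 26t + 18, 26s + 26t + 18)
(s₁, t₁) = (2, 5) − 0.01·(200, 200) = (0, 3)
(s₂, t₂) = (0, 3) − 0.01·(96, 96) = (-0.96, 2.04)
(s₃, t₃) = (-0.96, 2.04) − 0.01·(46.08, 46.08) = (-1.4208, 1.5792)
(s₄, t₄) = (-1.4208, 1.5792) − 0.01·(22.1184, 22.1184) = (-1.641984, 1.358016)

(-1.641984, 1.358016)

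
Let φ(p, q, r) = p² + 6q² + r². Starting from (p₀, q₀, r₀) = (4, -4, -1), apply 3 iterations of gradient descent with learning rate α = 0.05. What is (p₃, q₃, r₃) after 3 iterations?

(2.916, -0.256, -0.729)

∇φ = (2p, 12q, 2r)
Step 1: at (4, -4, -1), ∇φ = (8, -48, -2) → (4, -4, -1) − 0.05·(8, -48, -2) = (3.6, -1.6, -0.9)
Step 2: at (3.6, -1.6, -0.9), ∇φ = (7.2, -19.2, -1.8) → (3.6, -1.6, -0.9) − 0.05·(7.2, -19.2, -1.8) = (3.24, -0.64, -0.81)
Step 3: at (3.24, -0.64, -0.81), ∇φ = (6.48, -7.68, -1.62) → (3.24, -0.64, -0.81) − 0.05·(6.48, -7.68, -1.62) = (2.916, -0.256, -0.729)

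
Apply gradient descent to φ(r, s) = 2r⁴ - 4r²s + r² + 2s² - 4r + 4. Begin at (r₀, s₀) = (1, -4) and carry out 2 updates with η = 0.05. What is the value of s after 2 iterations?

-2.238

∇φ = (8r³ - 8rs + 2r - 4, -4r² + 4s)
(r₁, s₁) = (1, -4) − 0.05·(38, -20) = (-0.9, -3)
(r₂, s₂) = (-0.9, -3) − 0.05·(-33.232, -15.24) = (0.7616, -2.238)
s = -2.238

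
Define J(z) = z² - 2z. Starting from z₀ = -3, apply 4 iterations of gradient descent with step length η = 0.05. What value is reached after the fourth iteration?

J′(z) = 2z - 2
Step 1: J′(-3) = -8; z₁ = -3 − 0.05·(-8) = -2.6
Step 2: J′(-2.6) = -7.2; z₂ = -2.6 − 0.05·(-7.2) = -2.24
Step 3: J′(-2.24) = -6.48; z₃ = -2.24 − 0.05·(-6.48) = -1.916
Step 4: J′(-1.916) = -5.832; z₄ = -1.916 − 0.05·(-5.832) = -1.6244

-1.6244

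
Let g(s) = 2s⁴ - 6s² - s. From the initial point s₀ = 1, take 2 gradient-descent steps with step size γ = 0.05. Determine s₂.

1.26875

g′(s) = 8s³ - 12s - 1
s₁ = 1 − 0.05·(-5) = 1.25
s₂ = 1.25 − 0.05·(-0.375) = 1.26875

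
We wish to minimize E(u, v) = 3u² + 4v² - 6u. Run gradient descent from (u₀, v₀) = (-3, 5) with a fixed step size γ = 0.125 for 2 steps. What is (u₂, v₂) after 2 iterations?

(0.75, 0)

∇E = (6u - 6, 8v)
(u₁, v₁) = (-3, 5) − 0.125·(-24, 40) = (0, 0)
(u₂, v₂) = (0, 0) − 0.125·(-6, 0) = (0.75, 0)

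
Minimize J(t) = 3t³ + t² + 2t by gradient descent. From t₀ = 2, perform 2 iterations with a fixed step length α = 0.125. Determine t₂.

-14.5703125

J′(t) = 9t² + 2t + 2
Step 1: J′(2) = 42; t₁ = 2 − 0.125·42 = -3.25
Step 2: J′(-3.25) = 90.5625; t₂ = -3.25 − 0.125·90.5625 = -14.5703125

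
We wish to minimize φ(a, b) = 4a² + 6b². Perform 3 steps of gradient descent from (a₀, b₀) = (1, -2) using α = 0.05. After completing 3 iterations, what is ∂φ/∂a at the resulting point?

1.728

∇φ = (8a, 12b)
Step 1: at (1, -2), ∇φ = (8, -24) → (1, -2) − 0.05·(8, -24) = (0.6, -0.8)
Step 2: at (0.6, -0.8), ∇φ = (4.8, -9.6) → (0.6, -0.8) − 0.05·(4.8, -9.6) = (0.36, -0.32)
Step 3: at (0.36, -0.32), ∇φ = (2.88, -3.84) → (0.36, -0.32) − 0.05·(2.88, -3.84) = (0.216, -0.128)
∂φ/∂a at (0.216, -0.128) = 1.728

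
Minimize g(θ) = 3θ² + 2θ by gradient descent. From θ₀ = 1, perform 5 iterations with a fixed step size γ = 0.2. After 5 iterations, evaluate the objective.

-0.3333327872

g′(θ) = 6θ + 2
Step 1: g′(1) = 8; θ₁ = 1 − 0.2·8 = -0.6
Step 2: g′(-0.6) = -1.6; θ₂ = -0.6 − 0.2·(-1.6) = -0.28
Step 3: g′(-0.28) = 0.32; θ₃ = -0.28 − 0.2·0.32 = -0.344
Step 4: g′(-0.344) = -0.064; θ₄ = -0.344 − 0.2·(-0.064) = -0.3312
Step 5: g′(-0.3312) = 0.0128; θ₅ = -0.3312 − 0.2·0.0128 = -0.33376
g(-0.33376) = -0.3333327872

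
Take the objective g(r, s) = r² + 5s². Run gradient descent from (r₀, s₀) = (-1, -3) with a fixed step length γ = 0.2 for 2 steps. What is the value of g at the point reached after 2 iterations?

∇g = (2r, 10s)
Step 1: at (-1, -3), ∇g = (-2, -30) → (-1, -3) − 0.2·(-2, -30) = (-0.6, 3)
Step 2: at (-0.6, 3), ∇g = (-1.2, 30) → (-0.6, 3) − 0.2·(-1.2, 30) = (-0.36, -3)
g(-0.36, -3) = 45.1296

45.1296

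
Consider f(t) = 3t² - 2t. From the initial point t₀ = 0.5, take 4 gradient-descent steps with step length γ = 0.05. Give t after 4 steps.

f′(t) = 6t - 2
t₁ = 0.5 − 0.05·1 = 0.45
t₂ = 0.45 − 0.05·0.7 = 0.415
t₃ = 0.415 − 0.05·0.49 = 0.3905
t₄ = 0.3905 − 0.05·0.343 = 0.37335

0.37335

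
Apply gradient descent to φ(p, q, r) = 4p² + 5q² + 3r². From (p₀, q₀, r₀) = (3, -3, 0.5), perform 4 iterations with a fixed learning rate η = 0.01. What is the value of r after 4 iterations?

0.39037448

∇φ = (8p, 10q, 6r)
(p₁, q₁, r₁) = (3, -3, 0.5) − 0.01·(24, -30, 3) = (2.76, -2.7, 0.47)
(p₂, q₂, r₂) = (2.76, -2.7, 0.47) − 0.01·(22.08, -27, 2.82) = (2.5392, -2.43, 0.4418)
(p₃, q₃, r₃) = (2.5392, -2.43, 0.4418) − 0.01·(20.3136, -24.3, 2.6508) = (2.336064, -2.187, 0.415292)
(p₄, q₄, r₄) = (2.336064, -2.187, 0.415292) − 0.01·(18.688512, -21.87, 2.491752) = (2.14917888, -1.9683, 0.39037448)
r = 0.39037448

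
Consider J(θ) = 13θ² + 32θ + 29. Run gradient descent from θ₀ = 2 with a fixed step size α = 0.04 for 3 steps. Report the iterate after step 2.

J′(θ) = 26θ + 32
θ₁ = 2 − 0.04·84 = -1.36
θ₂ = -1.36 − 0.04·(-3.36) = -1.2256

-1.2256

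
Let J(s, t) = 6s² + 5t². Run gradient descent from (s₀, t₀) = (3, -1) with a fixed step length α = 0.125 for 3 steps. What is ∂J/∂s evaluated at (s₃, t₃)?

∇J = (12s, 10t)
Step 1: at (3, -1), ∇J = (36, -10) → (3, -1) − 0.125·(36, -10) = (-1.5, 0.25)
Step 2: at (-1.5, 0.25), ∇J = (-18, 2.5) → (-1.5, 0.25) − 0.125·(-18, 2.5) = (0.75, -0.0625)
Step 3: at (0.75, -0.0625), ∇J = (9, -0.625) → (0.75, -0.0625) − 0.125·(9, -0.625) = (-0.375, 0.015625)
∂J/∂s at (-0.375, 0.015625) = -4.5

-4.5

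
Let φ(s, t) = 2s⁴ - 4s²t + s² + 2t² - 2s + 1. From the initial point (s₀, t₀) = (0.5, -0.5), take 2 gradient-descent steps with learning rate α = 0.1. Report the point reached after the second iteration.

∇φ = (8s³ - 8st + 2s - 2, -4s² + 4t)
Step 1: at (0.5, -0.5), ∇φ = (2, -3) → (0.5, -0.5) − 0.1·(2, -3) = (0.3, -0.2)
Step 2: at (0.3, -0.2), ∇φ = (-0.704, -1.16) → (0.3, -0.2) − 0.1·(-0.704, -1.16) = (0.3704, -0.084)

(0.3704, -0.084)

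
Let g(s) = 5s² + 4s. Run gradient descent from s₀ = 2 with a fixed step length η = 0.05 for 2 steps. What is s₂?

0.2

g′(s) = 10s + 4
s₁ = 2 − 0.05·24 = 0.8
s₂ = 0.8 − 0.05·12 = 0.2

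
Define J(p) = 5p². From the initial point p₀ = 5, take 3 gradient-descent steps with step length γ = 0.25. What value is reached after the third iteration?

J′(p) = 10p
p₁ = 5 − 0.25·50 = -7.5
p₂ = -7.5 − 0.25·(-75) = 11.25
p₃ = 11.25 − 0.25·112.5 = -16.875

-16.875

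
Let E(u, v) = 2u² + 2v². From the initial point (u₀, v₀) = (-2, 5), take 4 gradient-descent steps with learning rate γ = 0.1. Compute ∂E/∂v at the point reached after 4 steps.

∇E = (4u, 4v)
Step 1: at (-2, 5), ∇E = (-8, 20) → (-2, 5) − 0.1·(-8, 20) = (-1.2, 3)
Step 2: at (-1.2, 3), ∇E = (-4.8, 12) → (-1.2, 3) − 0.1·(-4.8, 12) = (-0.72, 1.8)
Step 3: at (-0.72, 1.8), ∇E = (-2.88, 7.2) → (-0.72, 1.8) − 0.1·(-2.88, 7.2) = (-0.432, 1.08)
Step 4: at (-0.432, 1.08), ∇E = (-1.728, 4.32) → (-0.432, 1.08) − 0.1·(-1.728, 4.32) = (-0.2592, 0.648)
∂E/∂v at (-0.2592, 0.648) = 2.592

2.592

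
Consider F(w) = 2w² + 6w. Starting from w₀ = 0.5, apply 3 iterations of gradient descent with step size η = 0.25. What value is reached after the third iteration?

-1.5

F′(w) = 4w + 6
Step 1: F′(0.5) = 8; w₁ = 0.5 − 0.25·8 = -1.5
Step 2: F′(-1.5) = 0; w₂ = -1.5 − 0.25·0 = -1.5
Step 3: F′(-1.5) = 0; w₃ = -1.5 − 0.25·0 = -1.5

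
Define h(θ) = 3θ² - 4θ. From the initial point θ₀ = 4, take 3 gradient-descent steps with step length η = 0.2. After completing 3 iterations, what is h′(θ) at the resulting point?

h′(θ) = 6θ - 4
Step 1: h′(4) = 20; θ₁ = 4 − 0.2·20 = 0
Step 2: h′(0) = -4; θ₂ = 0 − 0.2·(-4) = 0.8
Step 3: h′(0.8) = 0.8; θ₃ = 0.8 − 0.2·0.8 = 0.64
h′(θ) at (0.64) = -0.16

-0.16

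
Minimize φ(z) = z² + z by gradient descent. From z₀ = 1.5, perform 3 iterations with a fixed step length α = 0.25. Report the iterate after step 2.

φ′(z) = 2z + 1
Step 1: φ′(1.5) = 4; z₁ = 1.5 − 0.25·4 = 0.5
Step 2: φ′(0.5) = 2; z₂ = 0.5 − 0.25·2 = 0

0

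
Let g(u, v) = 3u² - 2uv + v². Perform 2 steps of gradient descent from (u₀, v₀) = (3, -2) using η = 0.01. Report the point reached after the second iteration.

(2.5752, -1.8064)

∇g = (6u - 2v, -2u + 2v)
Step 1: at (3, -2), ∇g = (22, -10) → (3, -2) − 0.01·(22, -10) = (2.78, -1.9)
Step 2: at (2.78, -1.9), ∇g = (20.48, -9.36) → (2.78, -1.9) − 0.01·(20.48, -9.36) = (2.5752, -1.8064)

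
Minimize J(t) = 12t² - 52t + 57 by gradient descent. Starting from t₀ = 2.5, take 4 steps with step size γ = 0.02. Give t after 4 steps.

2.19103872

J′(t) = 24t - 52
t₁ = 2.5 − 0.02·8 = 2.34
t₂ = 2.34 − 0.02·4.16 = 2.2568
t₃ = 2.2568 − 0.02·2.1632 = 2.213536
t₄ = 2.213536 − 0.02·1.124864 = 2.19103872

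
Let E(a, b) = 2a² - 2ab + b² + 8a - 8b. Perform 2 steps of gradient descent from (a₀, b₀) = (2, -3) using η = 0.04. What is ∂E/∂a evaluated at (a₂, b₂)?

13.1296

∇E = (4a - 2b + 8, -2a + 2b - 8)
(a₁, b₁) = (2, -3) − 0.04·(22, -18) = (1.12, -2.28)
(a₂, b₂) = (1.12, -2.28) − 0.04·(17.04, -14.8) = (0.4384, -1.688)
∂E/∂a at (0.4384, -1.688) = 13.1296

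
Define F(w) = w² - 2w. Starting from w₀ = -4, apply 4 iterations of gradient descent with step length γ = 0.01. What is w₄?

F′(w) = 2w - 2
Step 1: F′(-4) = -10; w₁ = -4 − 0.01·(-10) = -3.9
Step 2: F′(-3.9) = -9.8; w₂ = -3.9 − 0.01·(-9.8) = -3.802
Step 3: F′(-3.802) = -9.604; w₃ = -3.802 − 0.01·(-9.604) = -3.70596
Step 4: F′(-3.70596) = -9.41192; w₄ = -3.70596 − 0.01·(-9.41192) = -3.6118408

-3.6118408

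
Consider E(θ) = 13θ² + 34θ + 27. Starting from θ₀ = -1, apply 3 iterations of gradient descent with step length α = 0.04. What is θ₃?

E′(θ) = 26θ + 34
θ₁ = -1 − 0.04·8 = -1.32
θ₂ = -1.32 − 0.04·(-0.32) = -1.3072
θ₃ = -1.3072 − 0.04·0.0128 = -1.307712

-1.307712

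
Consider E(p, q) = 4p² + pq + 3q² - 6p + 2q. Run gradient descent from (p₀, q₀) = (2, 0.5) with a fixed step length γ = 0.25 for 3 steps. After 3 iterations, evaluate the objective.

∇E = (8p + q - 6, p + 6q + 2)
(p₁, q₁) = (2, 0.5) − 0.25·(10.5, 7) = (-0.625, -1.25)
(p₂, q₂) = (-0.625, -1.25) − 0.25·(-12.25, -6.125) = (2.4375, 0.28125)
(p₃, q₃) = (2.4375, 0.28125) − 0.25·(13.78125, 6.125) = (-1.0078125, -1.25)
E(-1.0078125, -1.25) = 13.556884765625

13.556884765625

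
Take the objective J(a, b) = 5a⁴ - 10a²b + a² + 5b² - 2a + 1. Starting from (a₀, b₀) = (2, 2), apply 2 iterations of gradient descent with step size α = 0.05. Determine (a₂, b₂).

(1.171, 3.705)

∇J = (20a³ - 20ab + 2a - 2, -10a² + 10b)
Step 1: at (2, 2), ∇J = (82, -20) → (2, 2) − 0.05·(82, -20) = (-2.1, 3)
Step 2: at (-2.1, 3), ∇J = (-65.42, -14.1) → (-2.1, 3) − 0.05·(-65.42, -14.1) = (1.171, 3.705)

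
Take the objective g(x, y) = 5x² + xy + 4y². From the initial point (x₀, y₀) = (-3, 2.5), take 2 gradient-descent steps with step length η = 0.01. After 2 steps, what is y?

∇g = (10x + y, x + 8y)
(x₁, y₁) = (-3, 2.5) − 0.01·(-27.5, 17) = (-2.725, 2.33)
(x₂, y₂) = (-2.725, 2.33) − 0.01·(-24.92, 15.915) = (-2.4758, 2.17085)
y = 2.17085

2.17085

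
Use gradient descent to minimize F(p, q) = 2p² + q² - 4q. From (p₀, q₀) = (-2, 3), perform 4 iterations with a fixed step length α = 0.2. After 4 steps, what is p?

∇F = (4p, 2q - 4)
(p₁, q₁) = (-2, 3) − 0.2·(-8, 2) = (-0.4, 2.6)
(p₂, q₂) = (-0.4, 2.6) − 0.2·(-1.6, 1.2) = (-0.08, 2.36)
(p₃, q₃) = (-0.08, 2.36) − 0.2·(-0.32, 0.72) = (-0.016, 2.216)
(p₄, q₄) = (-0.016, 2.216) − 0.2·(-0.064, 0.432) = (-0.0032, 2.1296)
p = -0.0032

-0.0032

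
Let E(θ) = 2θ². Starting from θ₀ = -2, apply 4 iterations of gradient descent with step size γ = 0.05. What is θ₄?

E′(θ) = 4θ
θ₁ = -2 − 0.05·(-8) = -1.6
θ₂ = -1.6 − 0.05·(-6.4) = -1.28
θ₃ = -1.28 − 0.05·(-5.12) = -1.024
θ₄ = -1.024 − 0.05·(-4.096) = -0.8192

-0.8192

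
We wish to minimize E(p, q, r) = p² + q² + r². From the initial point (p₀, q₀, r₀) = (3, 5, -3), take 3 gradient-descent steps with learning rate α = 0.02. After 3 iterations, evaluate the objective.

∇E = (2p, 2q, 2r)
Step 1: at (3, 5, -3), ∇E = (6, 10, -6) → (3, 5, -3) − 0.02·(6, 10, -6) = (2.88, 4.8, -2.88)
Step 2: at (2.88, 4.8, -2.88), ∇E = (5.76, 9.6, -5.76) → (2.88, 4.8, -2.88) − 0.02·(5.76, 9.6, -5.76) = (2.7648, 4.608, -2.7648)
Step 3: at (2.7648, 4.608, -2.7648), ∇E = (5.5296, 9.216, -5.5296) → (2.7648, 4.608, -2.7648) − 0.02·(5.5296, 9.216, -5.5296) = (2.654208, 4.42368, -2.654208)
E(2.654208, 4.42368, -2.654208) = 33.658584956928

33.658584956928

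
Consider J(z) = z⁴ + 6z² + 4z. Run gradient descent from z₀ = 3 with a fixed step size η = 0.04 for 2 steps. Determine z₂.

J′(z) = 4z³ + 12z + 4
z₁ = 3 − 0.04·148 = -2.92
z₂ = -2.92 − 0.04·(-130.628352) = 2.30513408

2.30513408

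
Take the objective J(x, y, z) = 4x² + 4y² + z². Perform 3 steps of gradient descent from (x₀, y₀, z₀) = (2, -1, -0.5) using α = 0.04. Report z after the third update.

-0.389344

∇J = (8x, 8y, 2z)
Step 1: at (2, -1, -0.5), ∇J = (16, -8, -1) → (2, -1, -0.5) − 0.04·(16, -8, -1) = (1.36, -0.68, -0.46)
Step 2: at (1.36, -0.68, -0.46), ∇J = (10.88, -5.44, -0.92) → (1.36, -0.68, -0.46) − 0.04·(10.88, -5.44, -0.92) = (0.9248, -0.4624, -0.4232)
Step 3: at (0.9248, -0.4624, -0.4232), ∇J = (7.3984, -3.6992, -0.8464) → (0.9248, -0.4624, -0.4232) − 0.04·(7.3984, -3.6992, -0.8464) = (0.628864, -0.314432, -0.389344)
z = -0.389344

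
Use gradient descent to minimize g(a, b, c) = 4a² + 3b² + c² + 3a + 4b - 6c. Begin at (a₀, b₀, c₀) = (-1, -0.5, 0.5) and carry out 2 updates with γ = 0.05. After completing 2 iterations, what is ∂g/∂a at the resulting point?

∇g = (8a + 3, 6b + 4, 2c - 6)
Step 1: at (-1, -0.5, 0.5), ∇g = (-5, 1, -5) → (-1, -0.5, 0.5) − 0.05·(-5, 1, -5) = (-0.75, -0.55, 0.75)
Step 2: at (-0.75, -0.55, 0.75), ∇g = (-3, 0.7, -4.5) → (-0.75, -0.55, 0.75) − 0.05·(-3, 0.7, -4.5) = (-0.6, -0.585, 0.975)
∂g/∂a at (-0.6, -0.585, 0.975) = -1.8

-1.8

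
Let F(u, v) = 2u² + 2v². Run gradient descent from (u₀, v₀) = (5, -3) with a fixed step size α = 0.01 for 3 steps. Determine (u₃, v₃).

(4.42368, -2.654208)

∇F = (4u, 4v)
Step 1: at (5, -3), ∇F = (20, -12) → (5, -3) − 0.01·(20, -12) = (4.8, -2.88)
Step 2: at (4.8, -2.88), ∇F = (19.2, -11.52) → (4.8, -2.88) − 0.01·(19.2, -11.52) = (4.608, -2.7648)
Step 3: at (4.608, -2.7648), ∇F = (18.432, -11.0592) → (4.608, -2.7648) − 0.01·(18.432, -11.0592) = (4.42368, -2.654208)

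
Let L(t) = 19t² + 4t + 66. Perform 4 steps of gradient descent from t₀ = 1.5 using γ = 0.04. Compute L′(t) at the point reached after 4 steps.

4.46008576

L′(t) = 38t + 4
Step 1: L′(1.5) = 61; t₁ = 1.5 − 0.04·61 = -0.94
Step 2: L′(-0.94) = -31.72; t₂ = -0.94 − 0.04·(-31.72) = 0.3288
Step 3: L′(0.3288) = 16.4944; t₃ = 0.3288 − 0.04·16.4944 = -0.330976
Step 4: L′(-0.330976) = -8.577088; t₄ = -0.330976 − 0.04·(-8.577088) = 0.01210752
L′(t) at (0.01210752) = 4.46008576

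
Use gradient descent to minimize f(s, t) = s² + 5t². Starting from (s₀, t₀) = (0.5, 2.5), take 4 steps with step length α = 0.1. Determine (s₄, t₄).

∇f = (2s, 10t)
Step 1: at (0.5, 2.5), ∇f = (1, 25) → (0.5, 2.5) − 0.1·(1, 25) = (0.4, 0)
Step 2: at (0.4, 0), ∇f = (0.8, 0) → (0.4, 0) − 0.1·(0.8, 0) = (0.32, 0)
Step 3: at (0.32, 0), ∇f = (0.64, 0) → (0.32, 0) − 0.1·(0.64, 0) = (0.256, 0)
Step 4: at (0.256, 0), ∇f = (0.512, 0) → (0.256, 0) − 0.1·(0.512, 0) = (0.2048, 0)

(0.2048, 0)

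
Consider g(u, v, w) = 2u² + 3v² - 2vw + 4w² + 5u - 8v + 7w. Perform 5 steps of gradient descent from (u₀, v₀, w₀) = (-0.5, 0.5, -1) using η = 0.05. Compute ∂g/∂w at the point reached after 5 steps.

-0.49083

∇g = (4u + 5, 6v - 2w - 8, -2v + 8w + 7)
(u₁, v₁, w₁) = (-0.5, 0.5, -1) − 0.05·(3, -3, -2) = (-0.65, 0.65, -0.9)
(u₂, v₂, w₂) = (-0.65, 0.65, -0.9) − 0.05·(2.4, -2.3, -1.5) = (-0.77, 0.765, -0.825)
(u₃, v₃, w₃) = (-0.77, 0.765, -0.825) − 0.05·(1.92, -1.76, -1.13) = (-0.866, 0.853, -0.7685)
(u₄, v₄, w₄) = (-0.866, 0.853, -0.7685) − 0.05·(1.536, -1.345, -0.854) = (-0.9428, 0.92025, -0.7258)
(u₅, v₅, w₅) = (-0.9428, 0.92025, -0.7258) − 0.05·(1.2288, -1.0269, -0.6469) = (-1.00424, 0.971595, -0.693455)
∂g/∂w at (-1.00424, 0.971595, -0.693455) = -0.49083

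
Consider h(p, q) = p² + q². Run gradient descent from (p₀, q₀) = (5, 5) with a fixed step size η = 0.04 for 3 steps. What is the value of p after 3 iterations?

∇h = (2p, 2q)
(p₁, q₁) = (5, 5) − 0.04·(10, 10) = (4.6, 4.6)
(p₂, q₂) = (4.6, 4.6) − 0.04·(9.2, 9.2) = (4.232, 4.232)
(p₃, q₃) = (4.232, 4.232) − 0.04·(8.464, 8.464) = (3.89344, 3.89344)
p = 3.89344

3.89344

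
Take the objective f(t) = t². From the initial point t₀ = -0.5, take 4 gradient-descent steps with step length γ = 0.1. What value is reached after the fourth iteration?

f′(t) = 2t
t₁ = -0.5 − 0.1·(-1) = -0.4
t₂ = -0.4 − 0.1·(-0.8) = -0.32
t₃ = -0.32 − 0.1·(-0.64) = -0.256
t₄ = -0.256 − 0.1·(-0.512) = -0.2048

-0.2048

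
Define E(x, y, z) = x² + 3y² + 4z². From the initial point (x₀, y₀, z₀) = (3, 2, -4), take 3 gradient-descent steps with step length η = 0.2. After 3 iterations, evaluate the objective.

∇E = (2x, 6y, 8z)
(x₁, y₁, z₁) = (3, 2, -4) − 0.2·(6, 12, -32) = (1.8, -0.4, 2.4)
(x₂, y₂, z₂) = (1.8, -0.4, 2.4) − 0.2·(3.6, -2.4, 19.2) = (1.08, 0.08, -1.44)
(x₃, y₃, z₃) = (1.08, 0.08, -1.44) − 0.2·(2.16, 0.48, -11.52) = (0.648, -0.016, 0.864)
E(0.648, -0.016, 0.864) = 3.406656

3.406656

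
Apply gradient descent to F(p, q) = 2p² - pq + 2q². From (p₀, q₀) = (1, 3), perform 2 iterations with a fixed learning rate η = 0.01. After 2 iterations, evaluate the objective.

∇F = (4p - q, -p + 4q)
Step 1: at (1, 3), ∇F = (1, 11) → (1, 3) − 0.01·(1, 11) = (0.99, 2.89)
Step 2: at (0.99, 2.89), ∇F = (1.07, 10.57) → (0.99, 2.89) − 0.01·(1.07, 10.57) = (0.9793, 2.7843)
F(0.9793, 2.7843) = 14.69604497

14.69604497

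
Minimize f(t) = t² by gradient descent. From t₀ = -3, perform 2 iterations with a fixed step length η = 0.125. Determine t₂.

f′(t) = 2t
t₁ = -3 − 0.125·(-6) = -2.25
t₂ = -2.25 − 0.125·(-4.5) = -1.6875

-1.6875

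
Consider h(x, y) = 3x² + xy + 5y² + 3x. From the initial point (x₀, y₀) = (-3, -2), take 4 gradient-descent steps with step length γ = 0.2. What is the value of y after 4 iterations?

-2.9552

∇h = (6x + y + 3, x + 10y)
Step 1: at (-3, -2), ∇h = (-17, -23) → (-3, -2) − 0.2·(-17, -23) = (0.4, 2.6)
Step 2: at (0.4, 2.6), ∇h = (8, 26.4) → (0.4, 2.6) − 0.2·(8, 26.4) = (-1.2, -2.68)
Step 3: at (-1.2, -2.68), ∇h = (-6.88, -28) → (-1.2, -2.68) − 0.2·(-6.88, -28) = (0.176, 2.92)
Step 4: at (0.176, 2.92), ∇h = (6.976, 29.376) → (0.176, 2.92) − 0.2·(6.976, 29.376) = (-1.2192, -2.9552)
y = -2.9552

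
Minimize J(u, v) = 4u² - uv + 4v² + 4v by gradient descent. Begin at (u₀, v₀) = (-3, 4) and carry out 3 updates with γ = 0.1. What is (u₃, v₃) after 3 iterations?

(-0.046, -0.483)

∇J = (8u - v, -u + 8v + 4)
Step 1: at (-3, 4), ∇J = (-28, 39) → (-3, 4) − 0.1·(-28, 39) = (-0.2, 0.1)
Step 2: at (-0.2, 0.1), ∇J = (-1.7, 5) → (-0.2, 0.1) − 0.1·(-1.7, 5) = (-0.03, -0.4)
Step 3: at (-0.03, -0.4), ∇J = (0.16, 0.83) → (-0.03, -0.4) − 0.1·(0.16, 0.83) = (-0.046, -0.483)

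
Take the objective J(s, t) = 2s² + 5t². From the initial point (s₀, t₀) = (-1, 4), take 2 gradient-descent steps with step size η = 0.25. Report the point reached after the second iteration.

∇J = (4s, 10t)
Step 1: at (-1, 4), ∇J = (-4, 40) → (-1, 4) − 0.25·(-4, 40) = (0, -6)
Step 2: at (0, -6), ∇J = (0, -60) → (0, -6) − 0.25·(0, -60) = (0, 9)

(0, 9)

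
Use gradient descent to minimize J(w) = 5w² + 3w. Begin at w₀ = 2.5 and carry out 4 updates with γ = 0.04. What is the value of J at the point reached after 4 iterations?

J′(w) = 10w + 3
w₁ = 2.5 − 0.04·28 = 1.38
w₂ = 1.38 − 0.04·16.8 = 0.708
w₃ = 0.708 − 0.04·10.08 = 0.3048
w₄ = 0.3048 − 0.04·6.048 = 0.06288
J(0.06288) = 0.208409472

0.208409472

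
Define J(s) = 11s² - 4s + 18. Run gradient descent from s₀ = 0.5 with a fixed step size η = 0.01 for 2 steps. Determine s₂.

0.3754

J′(s) = 22s - 4
s₁ = 0.5 − 0.01·7 = 0.43
s₂ = 0.43 − 0.01·5.46 = 0.3754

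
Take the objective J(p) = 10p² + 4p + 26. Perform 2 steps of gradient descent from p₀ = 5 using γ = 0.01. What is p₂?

3.128

J′(p) = 20p + 4
p₁ = 5 − 0.01·104 = 3.96
p₂ = 3.96 − 0.01·83.2 = 3.128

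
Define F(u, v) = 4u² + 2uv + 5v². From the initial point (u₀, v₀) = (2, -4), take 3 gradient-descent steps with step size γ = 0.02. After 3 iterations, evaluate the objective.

27.20606486528

∇F = (8u + 2v, 2u + 10v)
(u₁, v₁) = (2, -4) − 0.02·(8, -36) = (1.84, -3.28)
(u₂, v₂) = (1.84, -3.28) − 0.02·(8.16, -29.12) = (1.6768, -2.6976)
(u₃, v₃) = (1.6768, -2.6976) − 0.02·(8.0192, -23.6224) = (1.516416, -2.225152)
F(1.516416, -2.225152) = 27.20606486528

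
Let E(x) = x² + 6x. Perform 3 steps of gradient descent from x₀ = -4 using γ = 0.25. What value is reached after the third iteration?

E′(x) = 2x + 6
Step 1: E′(-4) = -2; x₁ = -4 − 0.25·(-2) = -3.5
Step 2: E′(-3.5) = -1; x₂ = -3.5 − 0.25·(-1) = -3.25
Step 3: E′(-3.25) = -0.5; x₃ = -3.25 − 0.25·(-0.5) = -3.125

-3.125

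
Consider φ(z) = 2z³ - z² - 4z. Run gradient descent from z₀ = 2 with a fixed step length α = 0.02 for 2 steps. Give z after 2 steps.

1.488512

φ′(z) = 6z² - 2z - 4
z₁ = 2 − 0.02·16 = 1.68
z₂ = 1.68 − 0.02·9.5744 = 1.488512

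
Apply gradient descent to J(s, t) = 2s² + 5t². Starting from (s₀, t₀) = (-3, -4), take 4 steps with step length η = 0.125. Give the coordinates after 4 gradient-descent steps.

(-0.1875, -0.015625)

∇J = (4s, 10t)
(s₁, t₁) = (-3, -4) − 0.125·(-12, -40) = (-1.5, 1)
(s₂, t₂) = (-1.5, 1) − 0.125·(-6, 10) = (-0.75, -0.25)
(s₃, t₃) = (-0.75, -0.25) − 0.125·(-3, -2.5) = (-0.375, 0.0625)
(s₄, t₄) = (-0.375, 0.0625) − 0.125·(-1.5, 0.625) = (-0.1875, -0.015625)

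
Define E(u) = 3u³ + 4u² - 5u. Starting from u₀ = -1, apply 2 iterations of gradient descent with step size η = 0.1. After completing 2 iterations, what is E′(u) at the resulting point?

-4.523776

E′(u) = 9u² + 8u - 5
u₁ = -1 − 0.1·(-4) = -0.6
u₂ = -0.6 − 0.1·(-6.56) = 0.056
E′(u) at (0.056) = -4.523776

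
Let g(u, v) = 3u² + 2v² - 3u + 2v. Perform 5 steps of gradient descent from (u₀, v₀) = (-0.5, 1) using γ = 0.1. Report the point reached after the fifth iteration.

(0.48976, -0.38336)

∇g = (6u - 3, 4v + 2)
(u₁, v₁) = (-0.5, 1) − 0.1·(-6, 6) = (0.1, 0.4)
(u₂, v₂) = (0.1, 0.4) − 0.1·(-2.4, 3.6) = (0.34, 0.04)
(u₃, v₃) = (0.34, 0.04) − 0.1·(-0.96, 2.16) = (0.436, -0.176)
(u₄, v₄) = (0.436, -0.176) − 0.1·(-0.384, 1.296) = (0.4744, -0.3056)
(u₅, v₅) = (0.4744, -0.3056) − 0.1·(-0.1536, 0.7776) = (0.48976, -0.38336)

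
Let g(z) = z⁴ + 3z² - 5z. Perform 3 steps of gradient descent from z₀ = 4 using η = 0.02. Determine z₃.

-0.66741

g′(z) = 4z³ + 6z - 5
Step 1: g′(4) = 275; z₁ = 4 − 0.02·275 = -1.5
Step 2: g′(-1.5) = -27.5; z₂ = -1.5 − 0.02·(-27.5) = -0.95
Step 3: g′(-0.95) = -14.1295; z₃ = -0.95 − 0.02·(-14.1295) = -0.66741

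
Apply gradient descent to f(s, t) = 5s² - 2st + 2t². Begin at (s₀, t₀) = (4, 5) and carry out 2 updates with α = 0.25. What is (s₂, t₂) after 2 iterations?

∇f = (10s - 2t, -2s + 4t)
(s₁, t₁) = (4, 5) − 0.25·(30, 12) = (-3.5, 2)
(s₂, t₂) = (-3.5, 2) − 0.25·(-39, 15) = (6.25, -1.75)

(6.25, -1.75)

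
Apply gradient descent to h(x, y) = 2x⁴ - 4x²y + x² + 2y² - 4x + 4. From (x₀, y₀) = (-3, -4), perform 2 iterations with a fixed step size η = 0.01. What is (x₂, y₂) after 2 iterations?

(0.19350016, -3.338864)

∇h = (8x³ - 8xy + 2x - 4, -4x² + 4y)
(x₁, y₁) = (-3, -4) − 0.01·(-322, -52) = (0.22, -3.48)
(x₂, y₂) = (0.22, -3.48) − 0.01·(2.649984, -14.1136) = (0.19350016, -3.338864)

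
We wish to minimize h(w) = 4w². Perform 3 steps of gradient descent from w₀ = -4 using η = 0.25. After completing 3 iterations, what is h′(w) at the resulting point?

32

h′(w) = 8w
w₁ = -4 − 0.25·(-32) = 4
w₂ = 4 − 0.25·32 = -4
w₃ = -4 − 0.25·(-32) = 4
h′(w) at (4) = 32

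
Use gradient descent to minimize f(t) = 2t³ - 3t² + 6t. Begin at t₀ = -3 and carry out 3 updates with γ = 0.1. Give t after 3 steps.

-4773.2318976

f′(t) = 6t² - 6t + 6
t₁ = -3 − 0.1·78 = -10.8
t₂ = -10.8 − 0.1·770.64 = -87.864
t₃ = -87.864 − 0.1·46853.678976 = -4773.2318976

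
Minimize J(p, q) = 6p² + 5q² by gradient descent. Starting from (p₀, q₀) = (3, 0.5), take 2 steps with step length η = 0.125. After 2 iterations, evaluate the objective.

3.3798828125

∇J = (12p, 10q)
(p₁, q₁) = (3, 0.5) − 0.125·(36, 5) = (-1.5, -0.125)
(p₂, q₂) = (-1.5, -0.125) − 0.125·(-18, -1.25) = (0.75, 0.03125)
J(0.75, 0.03125) = 3.3798828125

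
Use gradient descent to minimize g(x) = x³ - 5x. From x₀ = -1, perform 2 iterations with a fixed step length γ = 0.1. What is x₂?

-0.492

g′(x) = 3x² - 5
x₁ = -1 − 0.1·(-2) = -0.8
x₂ = -0.8 − 0.1·(-3.08) = -0.492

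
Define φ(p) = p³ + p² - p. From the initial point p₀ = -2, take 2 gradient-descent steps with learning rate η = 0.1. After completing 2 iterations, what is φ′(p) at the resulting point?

φ′(p) = 3p² + 2p - 1
p₁ = -2 − 0.1·7 = -2.7
p₂ = -2.7 − 0.1·15.47 = -4.247
φ′(p) at (-4.247) = 44.617027

44.617027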